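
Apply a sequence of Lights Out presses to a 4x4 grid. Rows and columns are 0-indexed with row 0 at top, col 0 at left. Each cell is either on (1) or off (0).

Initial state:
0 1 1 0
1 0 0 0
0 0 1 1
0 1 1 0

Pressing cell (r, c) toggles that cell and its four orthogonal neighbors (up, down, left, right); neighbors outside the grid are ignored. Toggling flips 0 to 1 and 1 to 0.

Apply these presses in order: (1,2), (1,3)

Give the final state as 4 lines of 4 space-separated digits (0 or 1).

After press 1 at (1,2):
0 1 0 0
1 1 1 1
0 0 0 1
0 1 1 0

After press 2 at (1,3):
0 1 0 1
1 1 0 0
0 0 0 0
0 1 1 0

Answer: 0 1 0 1
1 1 0 0
0 0 0 0
0 1 1 0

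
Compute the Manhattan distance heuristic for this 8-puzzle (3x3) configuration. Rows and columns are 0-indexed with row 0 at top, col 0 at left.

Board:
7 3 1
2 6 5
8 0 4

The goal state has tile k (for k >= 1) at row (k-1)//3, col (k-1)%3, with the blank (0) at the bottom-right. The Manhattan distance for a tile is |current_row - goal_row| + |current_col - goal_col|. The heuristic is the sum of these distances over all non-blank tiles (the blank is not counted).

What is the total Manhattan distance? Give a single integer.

Tile 7: at (0,0), goal (2,0), distance |0-2|+|0-0| = 2
Tile 3: at (0,1), goal (0,2), distance |0-0|+|1-2| = 1
Tile 1: at (0,2), goal (0,0), distance |0-0|+|2-0| = 2
Tile 2: at (1,0), goal (0,1), distance |1-0|+|0-1| = 2
Tile 6: at (1,1), goal (1,2), distance |1-1|+|1-2| = 1
Tile 5: at (1,2), goal (1,1), distance |1-1|+|2-1| = 1
Tile 8: at (2,0), goal (2,1), distance |2-2|+|0-1| = 1
Tile 4: at (2,2), goal (1,0), distance |2-1|+|2-0| = 3
Sum: 2 + 1 + 2 + 2 + 1 + 1 + 1 + 3 = 13

Answer: 13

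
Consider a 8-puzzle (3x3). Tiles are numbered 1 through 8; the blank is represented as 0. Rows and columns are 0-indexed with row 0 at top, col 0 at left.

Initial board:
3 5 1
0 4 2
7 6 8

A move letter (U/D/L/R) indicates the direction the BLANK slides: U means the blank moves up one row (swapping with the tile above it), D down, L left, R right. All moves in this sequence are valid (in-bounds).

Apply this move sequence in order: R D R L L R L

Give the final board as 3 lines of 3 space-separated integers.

Answer: 3 5 1
4 6 2
0 7 8

Derivation:
After move 1 (R):
3 5 1
4 0 2
7 6 8

After move 2 (D):
3 5 1
4 6 2
7 0 8

After move 3 (R):
3 5 1
4 6 2
7 8 0

After move 4 (L):
3 5 1
4 6 2
7 0 8

After move 5 (L):
3 5 1
4 6 2
0 7 8

After move 6 (R):
3 5 1
4 6 2
7 0 8

After move 7 (L):
3 5 1
4 6 2
0 7 8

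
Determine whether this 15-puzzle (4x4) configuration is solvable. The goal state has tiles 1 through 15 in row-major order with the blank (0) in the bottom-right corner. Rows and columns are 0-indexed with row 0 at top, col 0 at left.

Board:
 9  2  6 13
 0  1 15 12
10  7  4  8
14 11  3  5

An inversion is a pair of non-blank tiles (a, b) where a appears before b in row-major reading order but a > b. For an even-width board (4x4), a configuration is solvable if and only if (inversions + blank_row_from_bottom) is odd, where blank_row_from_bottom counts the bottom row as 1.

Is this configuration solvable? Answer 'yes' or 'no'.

Answer: yes

Derivation:
Inversions: 54
Blank is in row 1 (0-indexed from top), which is row 3 counting from the bottom (bottom = 1).
54 + 3 = 57, which is odd, so the puzzle is solvable.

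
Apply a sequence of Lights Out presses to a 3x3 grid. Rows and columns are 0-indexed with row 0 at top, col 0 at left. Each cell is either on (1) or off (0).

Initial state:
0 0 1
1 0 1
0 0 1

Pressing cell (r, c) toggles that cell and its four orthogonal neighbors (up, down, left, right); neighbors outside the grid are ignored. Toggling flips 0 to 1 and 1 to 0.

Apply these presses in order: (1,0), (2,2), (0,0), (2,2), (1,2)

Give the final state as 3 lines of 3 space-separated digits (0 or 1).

After press 1 at (1,0):
1 0 1
0 1 1
1 0 1

After press 2 at (2,2):
1 0 1
0 1 0
1 1 0

After press 3 at (0,0):
0 1 1
1 1 0
1 1 0

After press 4 at (2,2):
0 1 1
1 1 1
1 0 1

After press 5 at (1,2):
0 1 0
1 0 0
1 0 0

Answer: 0 1 0
1 0 0
1 0 0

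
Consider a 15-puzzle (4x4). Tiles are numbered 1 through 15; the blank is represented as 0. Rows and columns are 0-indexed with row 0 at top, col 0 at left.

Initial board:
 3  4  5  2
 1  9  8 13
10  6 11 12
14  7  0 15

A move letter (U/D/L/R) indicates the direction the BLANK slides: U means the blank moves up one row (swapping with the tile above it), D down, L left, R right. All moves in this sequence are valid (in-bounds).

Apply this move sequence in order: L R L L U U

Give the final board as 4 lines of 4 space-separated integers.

After move 1 (L):
 3  4  5  2
 1  9  8 13
10  6 11 12
14  0  7 15

After move 2 (R):
 3  4  5  2
 1  9  8 13
10  6 11 12
14  7  0 15

After move 3 (L):
 3  4  5  2
 1  9  8 13
10  6 11 12
14  0  7 15

After move 4 (L):
 3  4  5  2
 1  9  8 13
10  6 11 12
 0 14  7 15

After move 5 (U):
 3  4  5  2
 1  9  8 13
 0  6 11 12
10 14  7 15

After move 6 (U):
 3  4  5  2
 0  9  8 13
 1  6 11 12
10 14  7 15

Answer:  3  4  5  2
 0  9  8 13
 1  6 11 12
10 14  7 15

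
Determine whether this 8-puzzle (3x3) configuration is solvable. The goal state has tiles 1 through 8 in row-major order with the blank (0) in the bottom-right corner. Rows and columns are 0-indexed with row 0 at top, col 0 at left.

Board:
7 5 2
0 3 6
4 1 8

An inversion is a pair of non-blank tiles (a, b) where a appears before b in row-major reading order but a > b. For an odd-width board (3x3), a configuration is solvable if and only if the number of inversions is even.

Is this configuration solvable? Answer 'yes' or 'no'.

Inversions (pairs i<j in row-major order where tile[i] > tile[j] > 0): 15
15 is odd, so the puzzle is not solvable.

Answer: no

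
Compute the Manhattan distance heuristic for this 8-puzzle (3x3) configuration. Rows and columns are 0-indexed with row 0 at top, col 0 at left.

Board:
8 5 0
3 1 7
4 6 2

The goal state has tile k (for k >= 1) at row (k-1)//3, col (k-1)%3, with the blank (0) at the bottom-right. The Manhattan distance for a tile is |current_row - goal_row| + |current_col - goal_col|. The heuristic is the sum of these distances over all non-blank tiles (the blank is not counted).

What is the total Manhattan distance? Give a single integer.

Tile 8: at (0,0), goal (2,1), distance |0-2|+|0-1| = 3
Tile 5: at (0,1), goal (1,1), distance |0-1|+|1-1| = 1
Tile 3: at (1,0), goal (0,2), distance |1-0|+|0-2| = 3
Tile 1: at (1,1), goal (0,0), distance |1-0|+|1-0| = 2
Tile 7: at (1,2), goal (2,0), distance |1-2|+|2-0| = 3
Tile 4: at (2,0), goal (1,0), distance |2-1|+|0-0| = 1
Tile 6: at (2,1), goal (1,2), distance |2-1|+|1-2| = 2
Tile 2: at (2,2), goal (0,1), distance |2-0|+|2-1| = 3
Sum: 3 + 1 + 3 + 2 + 3 + 1 + 2 + 3 = 18

Answer: 18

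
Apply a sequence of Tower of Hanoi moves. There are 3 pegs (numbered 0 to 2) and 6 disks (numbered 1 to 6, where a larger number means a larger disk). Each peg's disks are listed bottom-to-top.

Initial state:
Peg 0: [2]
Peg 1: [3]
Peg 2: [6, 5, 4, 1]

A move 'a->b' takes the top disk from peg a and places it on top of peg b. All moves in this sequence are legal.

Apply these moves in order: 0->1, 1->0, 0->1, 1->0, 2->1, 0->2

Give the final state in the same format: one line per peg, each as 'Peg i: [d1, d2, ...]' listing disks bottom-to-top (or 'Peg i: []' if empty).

Answer: Peg 0: []
Peg 1: [3, 1]
Peg 2: [6, 5, 4, 2]

Derivation:
After move 1 (0->1):
Peg 0: []
Peg 1: [3, 2]
Peg 2: [6, 5, 4, 1]

After move 2 (1->0):
Peg 0: [2]
Peg 1: [3]
Peg 2: [6, 5, 4, 1]

After move 3 (0->1):
Peg 0: []
Peg 1: [3, 2]
Peg 2: [6, 5, 4, 1]

After move 4 (1->0):
Peg 0: [2]
Peg 1: [3]
Peg 2: [6, 5, 4, 1]

After move 5 (2->1):
Peg 0: [2]
Peg 1: [3, 1]
Peg 2: [6, 5, 4]

After move 6 (0->2):
Peg 0: []
Peg 1: [3, 1]
Peg 2: [6, 5, 4, 2]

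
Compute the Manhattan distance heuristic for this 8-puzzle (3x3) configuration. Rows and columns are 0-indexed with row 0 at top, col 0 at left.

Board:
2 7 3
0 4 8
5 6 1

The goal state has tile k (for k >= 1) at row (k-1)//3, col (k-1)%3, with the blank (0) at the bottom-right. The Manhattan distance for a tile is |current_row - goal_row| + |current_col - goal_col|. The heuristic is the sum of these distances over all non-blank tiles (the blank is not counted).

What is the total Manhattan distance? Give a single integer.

Tile 2: at (0,0), goal (0,1), distance |0-0|+|0-1| = 1
Tile 7: at (0,1), goal (2,0), distance |0-2|+|1-0| = 3
Tile 3: at (0,2), goal (0,2), distance |0-0|+|2-2| = 0
Tile 4: at (1,1), goal (1,0), distance |1-1|+|1-0| = 1
Tile 8: at (1,2), goal (2,1), distance |1-2|+|2-1| = 2
Tile 5: at (2,0), goal (1,1), distance |2-1|+|0-1| = 2
Tile 6: at (2,1), goal (1,2), distance |2-1|+|1-2| = 2
Tile 1: at (2,2), goal (0,0), distance |2-0|+|2-0| = 4
Sum: 1 + 3 + 0 + 1 + 2 + 2 + 2 + 4 = 15

Answer: 15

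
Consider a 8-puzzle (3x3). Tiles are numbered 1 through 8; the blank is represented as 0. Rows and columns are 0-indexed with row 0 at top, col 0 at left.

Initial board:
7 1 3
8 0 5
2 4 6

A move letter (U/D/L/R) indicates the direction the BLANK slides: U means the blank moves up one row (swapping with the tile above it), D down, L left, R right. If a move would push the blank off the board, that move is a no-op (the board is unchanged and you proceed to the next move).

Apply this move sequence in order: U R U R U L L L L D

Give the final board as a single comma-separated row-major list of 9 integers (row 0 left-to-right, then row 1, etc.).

After move 1 (U):
7 0 3
8 1 5
2 4 6

After move 2 (R):
7 3 0
8 1 5
2 4 6

After move 3 (U):
7 3 0
8 1 5
2 4 6

After move 4 (R):
7 3 0
8 1 5
2 4 6

After move 5 (U):
7 3 0
8 1 5
2 4 6

After move 6 (L):
7 0 3
8 1 5
2 4 6

After move 7 (L):
0 7 3
8 1 5
2 4 6

After move 8 (L):
0 7 3
8 1 5
2 4 6

After move 9 (L):
0 7 3
8 1 5
2 4 6

After move 10 (D):
8 7 3
0 1 5
2 4 6

Answer: 8, 7, 3, 0, 1, 5, 2, 4, 6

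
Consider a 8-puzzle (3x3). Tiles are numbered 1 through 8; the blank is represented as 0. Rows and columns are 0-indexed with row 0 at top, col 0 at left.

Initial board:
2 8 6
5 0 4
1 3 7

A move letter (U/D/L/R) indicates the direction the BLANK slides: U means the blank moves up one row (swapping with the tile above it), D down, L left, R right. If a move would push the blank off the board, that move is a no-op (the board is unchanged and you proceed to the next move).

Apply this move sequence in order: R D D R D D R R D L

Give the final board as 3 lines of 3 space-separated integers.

After move 1 (R):
2 8 6
5 4 0
1 3 7

After move 2 (D):
2 8 6
5 4 7
1 3 0

After move 3 (D):
2 8 6
5 4 7
1 3 0

After move 4 (R):
2 8 6
5 4 7
1 3 0

After move 5 (D):
2 8 6
5 4 7
1 3 0

After move 6 (D):
2 8 6
5 4 7
1 3 0

After move 7 (R):
2 8 6
5 4 7
1 3 0

After move 8 (R):
2 8 6
5 4 7
1 3 0

After move 9 (D):
2 8 6
5 4 7
1 3 0

After move 10 (L):
2 8 6
5 4 7
1 0 3

Answer: 2 8 6
5 4 7
1 0 3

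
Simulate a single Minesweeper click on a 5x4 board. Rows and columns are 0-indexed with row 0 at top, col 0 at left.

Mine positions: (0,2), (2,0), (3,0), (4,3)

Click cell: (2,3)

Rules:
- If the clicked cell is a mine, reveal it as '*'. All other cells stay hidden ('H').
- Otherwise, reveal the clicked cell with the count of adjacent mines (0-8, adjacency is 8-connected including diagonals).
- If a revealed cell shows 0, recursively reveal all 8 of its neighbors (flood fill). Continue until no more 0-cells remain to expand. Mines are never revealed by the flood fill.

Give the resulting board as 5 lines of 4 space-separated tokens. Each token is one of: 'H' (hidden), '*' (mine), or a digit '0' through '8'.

H H H H
H 2 1 1
H 2 0 0
H 2 1 1
H H H H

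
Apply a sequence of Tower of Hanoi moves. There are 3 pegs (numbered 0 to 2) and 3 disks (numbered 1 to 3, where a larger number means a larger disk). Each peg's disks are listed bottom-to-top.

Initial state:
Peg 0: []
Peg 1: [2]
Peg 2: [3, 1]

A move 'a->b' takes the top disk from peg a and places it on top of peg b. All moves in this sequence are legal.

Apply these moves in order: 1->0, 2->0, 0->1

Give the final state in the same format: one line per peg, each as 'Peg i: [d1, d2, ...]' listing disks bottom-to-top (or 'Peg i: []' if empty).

Answer: Peg 0: [2]
Peg 1: [1]
Peg 2: [3]

Derivation:
After move 1 (1->0):
Peg 0: [2]
Peg 1: []
Peg 2: [3, 1]

After move 2 (2->0):
Peg 0: [2, 1]
Peg 1: []
Peg 2: [3]

After move 3 (0->1):
Peg 0: [2]
Peg 1: [1]
Peg 2: [3]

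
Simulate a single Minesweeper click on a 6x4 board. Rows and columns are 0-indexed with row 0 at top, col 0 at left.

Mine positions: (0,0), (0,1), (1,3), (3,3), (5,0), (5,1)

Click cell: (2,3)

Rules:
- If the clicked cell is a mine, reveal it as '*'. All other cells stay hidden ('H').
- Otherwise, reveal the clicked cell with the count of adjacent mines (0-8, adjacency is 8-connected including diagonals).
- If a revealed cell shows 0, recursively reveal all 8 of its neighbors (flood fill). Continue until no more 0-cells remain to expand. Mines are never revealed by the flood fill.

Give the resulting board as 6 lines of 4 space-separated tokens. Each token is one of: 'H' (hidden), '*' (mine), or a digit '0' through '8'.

H H H H
H H H H
H H H 2
H H H H
H H H H
H H H H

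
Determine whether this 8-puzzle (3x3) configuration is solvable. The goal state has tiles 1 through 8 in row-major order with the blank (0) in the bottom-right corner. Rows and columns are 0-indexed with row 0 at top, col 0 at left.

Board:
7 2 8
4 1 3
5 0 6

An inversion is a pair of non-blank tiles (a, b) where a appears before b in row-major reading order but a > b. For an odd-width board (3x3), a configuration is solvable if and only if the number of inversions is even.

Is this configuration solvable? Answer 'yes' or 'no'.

Answer: yes

Derivation:
Inversions (pairs i<j in row-major order where tile[i] > tile[j] > 0): 14
14 is even, so the puzzle is solvable.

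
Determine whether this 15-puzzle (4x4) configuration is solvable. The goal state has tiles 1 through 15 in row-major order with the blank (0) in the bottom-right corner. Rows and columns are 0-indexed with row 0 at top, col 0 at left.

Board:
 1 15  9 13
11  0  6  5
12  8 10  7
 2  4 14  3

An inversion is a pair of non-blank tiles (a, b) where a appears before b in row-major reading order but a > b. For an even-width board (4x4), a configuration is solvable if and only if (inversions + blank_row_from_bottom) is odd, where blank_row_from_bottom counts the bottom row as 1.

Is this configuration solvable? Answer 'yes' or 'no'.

Answer: yes

Derivation:
Inversions: 64
Blank is in row 1 (0-indexed from top), which is row 3 counting from the bottom (bottom = 1).
64 + 3 = 67, which is odd, so the puzzle is solvable.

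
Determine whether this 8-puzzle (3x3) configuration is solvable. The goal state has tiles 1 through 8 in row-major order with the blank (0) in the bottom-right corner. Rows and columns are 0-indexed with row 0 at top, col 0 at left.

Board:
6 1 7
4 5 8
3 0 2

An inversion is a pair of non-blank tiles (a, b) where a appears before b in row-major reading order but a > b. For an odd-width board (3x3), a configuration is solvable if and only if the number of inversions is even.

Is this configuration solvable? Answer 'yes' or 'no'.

Answer: yes

Derivation:
Inversions (pairs i<j in row-major order where tile[i] > tile[j] > 0): 16
16 is even, so the puzzle is solvable.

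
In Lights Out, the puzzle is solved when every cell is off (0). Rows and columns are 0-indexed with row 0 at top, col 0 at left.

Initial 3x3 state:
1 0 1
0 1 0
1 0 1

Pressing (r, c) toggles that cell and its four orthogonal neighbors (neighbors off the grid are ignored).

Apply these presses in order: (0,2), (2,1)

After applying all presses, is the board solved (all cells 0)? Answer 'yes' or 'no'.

Answer: no

Derivation:
After press 1 at (0,2):
1 1 0
0 1 1
1 0 1

After press 2 at (2,1):
1 1 0
0 0 1
0 1 0

Lights still on: 4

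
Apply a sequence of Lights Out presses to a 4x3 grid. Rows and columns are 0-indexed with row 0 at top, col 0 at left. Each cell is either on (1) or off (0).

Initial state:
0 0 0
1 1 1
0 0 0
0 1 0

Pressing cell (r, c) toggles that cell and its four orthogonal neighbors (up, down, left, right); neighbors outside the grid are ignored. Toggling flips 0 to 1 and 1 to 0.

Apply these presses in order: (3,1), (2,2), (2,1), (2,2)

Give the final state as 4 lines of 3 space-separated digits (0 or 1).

After press 1 at (3,1):
0 0 0
1 1 1
0 1 0
1 0 1

After press 2 at (2,2):
0 0 0
1 1 0
0 0 1
1 0 0

After press 3 at (2,1):
0 0 0
1 0 0
1 1 0
1 1 0

After press 4 at (2,2):
0 0 0
1 0 1
1 0 1
1 1 1

Answer: 0 0 0
1 0 1
1 0 1
1 1 1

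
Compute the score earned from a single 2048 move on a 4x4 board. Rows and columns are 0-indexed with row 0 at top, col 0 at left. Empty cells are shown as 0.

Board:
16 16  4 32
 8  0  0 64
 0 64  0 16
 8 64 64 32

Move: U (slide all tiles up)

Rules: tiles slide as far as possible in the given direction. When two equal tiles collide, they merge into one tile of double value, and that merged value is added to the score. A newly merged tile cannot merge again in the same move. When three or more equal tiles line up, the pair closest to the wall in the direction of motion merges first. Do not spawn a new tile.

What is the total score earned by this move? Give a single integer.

Slide up:
col 0: [16, 8, 0, 8] -> [16, 16, 0, 0]  score +16 (running 16)
col 1: [16, 0, 64, 64] -> [16, 128, 0, 0]  score +128 (running 144)
col 2: [4, 0, 0, 64] -> [4, 64, 0, 0]  score +0 (running 144)
col 3: [32, 64, 16, 32] -> [32, 64, 16, 32]  score +0 (running 144)
Board after move:
 16  16   4  32
 16 128  64  64
  0   0   0  16
  0   0   0  32

Answer: 144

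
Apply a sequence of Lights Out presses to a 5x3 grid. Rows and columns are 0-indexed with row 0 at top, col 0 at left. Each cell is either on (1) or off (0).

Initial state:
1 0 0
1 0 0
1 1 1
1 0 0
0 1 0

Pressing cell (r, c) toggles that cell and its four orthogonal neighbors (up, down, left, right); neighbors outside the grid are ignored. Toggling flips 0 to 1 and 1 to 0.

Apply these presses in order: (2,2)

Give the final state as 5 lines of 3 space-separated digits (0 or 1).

Answer: 1 0 0
1 0 1
1 0 0
1 0 1
0 1 0

Derivation:
After press 1 at (2,2):
1 0 0
1 0 1
1 0 0
1 0 1
0 1 0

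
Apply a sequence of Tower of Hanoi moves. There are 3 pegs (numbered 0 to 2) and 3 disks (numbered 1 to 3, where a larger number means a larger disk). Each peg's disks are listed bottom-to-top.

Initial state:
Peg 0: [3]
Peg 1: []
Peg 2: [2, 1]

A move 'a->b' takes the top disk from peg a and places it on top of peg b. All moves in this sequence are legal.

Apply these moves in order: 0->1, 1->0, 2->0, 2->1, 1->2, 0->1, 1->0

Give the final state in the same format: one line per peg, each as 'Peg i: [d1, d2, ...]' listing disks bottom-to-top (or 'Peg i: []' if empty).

After move 1 (0->1):
Peg 0: []
Peg 1: [3]
Peg 2: [2, 1]

After move 2 (1->0):
Peg 0: [3]
Peg 1: []
Peg 2: [2, 1]

After move 3 (2->0):
Peg 0: [3, 1]
Peg 1: []
Peg 2: [2]

After move 4 (2->1):
Peg 0: [3, 1]
Peg 1: [2]
Peg 2: []

After move 5 (1->2):
Peg 0: [3, 1]
Peg 1: []
Peg 2: [2]

After move 6 (0->1):
Peg 0: [3]
Peg 1: [1]
Peg 2: [2]

After move 7 (1->0):
Peg 0: [3, 1]
Peg 1: []
Peg 2: [2]

Answer: Peg 0: [3, 1]
Peg 1: []
Peg 2: [2]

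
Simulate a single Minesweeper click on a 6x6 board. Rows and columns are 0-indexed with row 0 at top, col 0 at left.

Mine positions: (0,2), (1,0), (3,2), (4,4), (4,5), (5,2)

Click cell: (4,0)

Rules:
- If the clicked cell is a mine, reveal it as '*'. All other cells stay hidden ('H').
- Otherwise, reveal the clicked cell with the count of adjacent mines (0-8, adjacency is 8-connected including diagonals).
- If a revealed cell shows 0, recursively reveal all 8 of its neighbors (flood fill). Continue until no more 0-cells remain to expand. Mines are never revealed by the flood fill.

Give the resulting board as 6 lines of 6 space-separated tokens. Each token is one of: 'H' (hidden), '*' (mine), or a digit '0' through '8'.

H H H H H H
H H H H H H
1 2 H H H H
0 1 H H H H
0 2 H H H H
0 1 H H H H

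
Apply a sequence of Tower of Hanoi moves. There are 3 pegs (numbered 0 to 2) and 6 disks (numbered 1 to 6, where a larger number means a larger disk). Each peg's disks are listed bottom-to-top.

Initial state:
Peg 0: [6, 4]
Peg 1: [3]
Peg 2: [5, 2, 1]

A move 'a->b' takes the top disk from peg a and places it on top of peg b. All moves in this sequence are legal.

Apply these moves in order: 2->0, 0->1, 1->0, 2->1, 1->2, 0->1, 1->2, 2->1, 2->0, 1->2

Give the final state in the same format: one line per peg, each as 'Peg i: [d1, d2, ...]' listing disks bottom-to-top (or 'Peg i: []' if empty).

After move 1 (2->0):
Peg 0: [6, 4, 1]
Peg 1: [3]
Peg 2: [5, 2]

After move 2 (0->1):
Peg 0: [6, 4]
Peg 1: [3, 1]
Peg 2: [5, 2]

After move 3 (1->0):
Peg 0: [6, 4, 1]
Peg 1: [3]
Peg 2: [5, 2]

After move 4 (2->1):
Peg 0: [6, 4, 1]
Peg 1: [3, 2]
Peg 2: [5]

After move 5 (1->2):
Peg 0: [6, 4, 1]
Peg 1: [3]
Peg 2: [5, 2]

After move 6 (0->1):
Peg 0: [6, 4]
Peg 1: [3, 1]
Peg 2: [5, 2]

After move 7 (1->2):
Peg 0: [6, 4]
Peg 1: [3]
Peg 2: [5, 2, 1]

After move 8 (2->1):
Peg 0: [6, 4]
Peg 1: [3, 1]
Peg 2: [5, 2]

After move 9 (2->0):
Peg 0: [6, 4, 2]
Peg 1: [3, 1]
Peg 2: [5]

After move 10 (1->2):
Peg 0: [6, 4, 2]
Peg 1: [3]
Peg 2: [5, 1]

Answer: Peg 0: [6, 4, 2]
Peg 1: [3]
Peg 2: [5, 1]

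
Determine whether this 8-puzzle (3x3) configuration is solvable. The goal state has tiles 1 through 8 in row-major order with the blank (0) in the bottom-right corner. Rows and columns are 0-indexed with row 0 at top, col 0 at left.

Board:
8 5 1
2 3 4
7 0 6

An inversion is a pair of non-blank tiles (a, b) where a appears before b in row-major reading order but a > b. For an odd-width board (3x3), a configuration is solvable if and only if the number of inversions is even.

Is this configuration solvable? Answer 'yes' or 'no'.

Answer: yes

Derivation:
Inversions (pairs i<j in row-major order where tile[i] > tile[j] > 0): 12
12 is even, so the puzzle is solvable.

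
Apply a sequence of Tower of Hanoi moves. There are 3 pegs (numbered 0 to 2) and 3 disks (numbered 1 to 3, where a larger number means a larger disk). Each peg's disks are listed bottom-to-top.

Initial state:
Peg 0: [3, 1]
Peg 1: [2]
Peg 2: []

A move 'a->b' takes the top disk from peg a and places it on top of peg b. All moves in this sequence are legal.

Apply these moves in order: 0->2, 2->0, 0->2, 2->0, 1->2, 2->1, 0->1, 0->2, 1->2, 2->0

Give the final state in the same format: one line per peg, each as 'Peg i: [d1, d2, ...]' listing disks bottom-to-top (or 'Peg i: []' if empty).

Answer: Peg 0: [1]
Peg 1: [2]
Peg 2: [3]

Derivation:
After move 1 (0->2):
Peg 0: [3]
Peg 1: [2]
Peg 2: [1]

After move 2 (2->0):
Peg 0: [3, 1]
Peg 1: [2]
Peg 2: []

After move 3 (0->2):
Peg 0: [3]
Peg 1: [2]
Peg 2: [1]

After move 4 (2->0):
Peg 0: [3, 1]
Peg 1: [2]
Peg 2: []

After move 5 (1->2):
Peg 0: [3, 1]
Peg 1: []
Peg 2: [2]

After move 6 (2->1):
Peg 0: [3, 1]
Peg 1: [2]
Peg 2: []

After move 7 (0->1):
Peg 0: [3]
Peg 1: [2, 1]
Peg 2: []

After move 8 (0->2):
Peg 0: []
Peg 1: [2, 1]
Peg 2: [3]

After move 9 (1->2):
Peg 0: []
Peg 1: [2]
Peg 2: [3, 1]

After move 10 (2->0):
Peg 0: [1]
Peg 1: [2]
Peg 2: [3]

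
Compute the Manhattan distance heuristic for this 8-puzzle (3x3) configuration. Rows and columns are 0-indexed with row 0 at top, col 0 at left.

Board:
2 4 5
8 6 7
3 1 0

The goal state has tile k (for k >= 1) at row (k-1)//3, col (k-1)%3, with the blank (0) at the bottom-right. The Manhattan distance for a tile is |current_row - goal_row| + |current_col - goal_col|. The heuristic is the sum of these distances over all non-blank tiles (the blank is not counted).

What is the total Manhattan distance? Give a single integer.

Answer: 18

Derivation:
Tile 2: (0,0)->(0,1) = 1
Tile 4: (0,1)->(1,0) = 2
Tile 5: (0,2)->(1,1) = 2
Tile 8: (1,0)->(2,1) = 2
Tile 6: (1,1)->(1,2) = 1
Tile 7: (1,2)->(2,0) = 3
Tile 3: (2,0)->(0,2) = 4
Tile 1: (2,1)->(0,0) = 3
Sum: 1 + 2 + 2 + 2 + 1 + 3 + 4 + 3 = 18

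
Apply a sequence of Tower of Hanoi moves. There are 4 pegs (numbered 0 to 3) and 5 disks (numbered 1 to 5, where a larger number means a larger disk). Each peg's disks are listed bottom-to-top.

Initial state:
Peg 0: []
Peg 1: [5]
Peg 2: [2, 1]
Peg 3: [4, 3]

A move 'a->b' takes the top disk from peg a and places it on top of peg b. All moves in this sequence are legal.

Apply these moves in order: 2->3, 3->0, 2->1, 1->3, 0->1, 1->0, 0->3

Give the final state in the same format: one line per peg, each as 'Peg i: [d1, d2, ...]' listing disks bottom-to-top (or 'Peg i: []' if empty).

Answer: Peg 0: []
Peg 1: [5]
Peg 2: []
Peg 3: [4, 3, 2, 1]

Derivation:
After move 1 (2->3):
Peg 0: []
Peg 1: [5]
Peg 2: [2]
Peg 3: [4, 3, 1]

After move 2 (3->0):
Peg 0: [1]
Peg 1: [5]
Peg 2: [2]
Peg 3: [4, 3]

After move 3 (2->1):
Peg 0: [1]
Peg 1: [5, 2]
Peg 2: []
Peg 3: [4, 3]

After move 4 (1->3):
Peg 0: [1]
Peg 1: [5]
Peg 2: []
Peg 3: [4, 3, 2]

After move 5 (0->1):
Peg 0: []
Peg 1: [5, 1]
Peg 2: []
Peg 3: [4, 3, 2]

After move 6 (1->0):
Peg 0: [1]
Peg 1: [5]
Peg 2: []
Peg 3: [4, 3, 2]

After move 7 (0->3):
Peg 0: []
Peg 1: [5]
Peg 2: []
Peg 3: [4, 3, 2, 1]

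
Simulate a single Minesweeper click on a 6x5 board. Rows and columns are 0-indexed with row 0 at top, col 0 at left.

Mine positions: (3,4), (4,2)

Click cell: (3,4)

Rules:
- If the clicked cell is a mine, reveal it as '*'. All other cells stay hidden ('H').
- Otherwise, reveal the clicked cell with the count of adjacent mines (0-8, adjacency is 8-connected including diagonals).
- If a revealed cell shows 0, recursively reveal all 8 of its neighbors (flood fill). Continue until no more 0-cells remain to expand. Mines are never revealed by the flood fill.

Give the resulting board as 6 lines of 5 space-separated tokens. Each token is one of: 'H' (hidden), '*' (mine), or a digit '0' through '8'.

H H H H H
H H H H H
H H H H H
H H H H *
H H H H H
H H H H H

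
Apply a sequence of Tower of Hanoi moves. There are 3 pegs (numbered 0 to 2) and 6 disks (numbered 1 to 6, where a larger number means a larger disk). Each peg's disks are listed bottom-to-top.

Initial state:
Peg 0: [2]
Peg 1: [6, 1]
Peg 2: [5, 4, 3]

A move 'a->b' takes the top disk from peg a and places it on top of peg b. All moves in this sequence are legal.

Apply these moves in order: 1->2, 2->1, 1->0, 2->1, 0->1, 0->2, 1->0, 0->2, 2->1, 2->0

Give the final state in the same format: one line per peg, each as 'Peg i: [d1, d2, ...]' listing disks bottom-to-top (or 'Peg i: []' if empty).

After move 1 (1->2):
Peg 0: [2]
Peg 1: [6]
Peg 2: [5, 4, 3, 1]

After move 2 (2->1):
Peg 0: [2]
Peg 1: [6, 1]
Peg 2: [5, 4, 3]

After move 3 (1->0):
Peg 0: [2, 1]
Peg 1: [6]
Peg 2: [5, 4, 3]

After move 4 (2->1):
Peg 0: [2, 1]
Peg 1: [6, 3]
Peg 2: [5, 4]

After move 5 (0->1):
Peg 0: [2]
Peg 1: [6, 3, 1]
Peg 2: [5, 4]

After move 6 (0->2):
Peg 0: []
Peg 1: [6, 3, 1]
Peg 2: [5, 4, 2]

After move 7 (1->0):
Peg 0: [1]
Peg 1: [6, 3]
Peg 2: [5, 4, 2]

After move 8 (0->2):
Peg 0: []
Peg 1: [6, 3]
Peg 2: [5, 4, 2, 1]

After move 9 (2->1):
Peg 0: []
Peg 1: [6, 3, 1]
Peg 2: [5, 4, 2]

After move 10 (2->0):
Peg 0: [2]
Peg 1: [6, 3, 1]
Peg 2: [5, 4]

Answer: Peg 0: [2]
Peg 1: [6, 3, 1]
Peg 2: [5, 4]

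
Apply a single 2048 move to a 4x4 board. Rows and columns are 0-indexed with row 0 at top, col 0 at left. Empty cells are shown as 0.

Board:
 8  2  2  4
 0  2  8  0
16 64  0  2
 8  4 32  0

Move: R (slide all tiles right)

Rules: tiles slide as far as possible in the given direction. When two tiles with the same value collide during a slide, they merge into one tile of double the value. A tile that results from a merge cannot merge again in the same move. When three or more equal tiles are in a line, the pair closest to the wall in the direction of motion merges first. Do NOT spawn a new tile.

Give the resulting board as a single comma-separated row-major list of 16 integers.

Slide right:
row 0: [8, 2, 2, 4] -> [0, 8, 4, 4]
row 1: [0, 2, 8, 0] -> [0, 0, 2, 8]
row 2: [16, 64, 0, 2] -> [0, 16, 64, 2]
row 3: [8, 4, 32, 0] -> [0, 8, 4, 32]

Answer: 0, 8, 4, 4, 0, 0, 2, 8, 0, 16, 64, 2, 0, 8, 4, 32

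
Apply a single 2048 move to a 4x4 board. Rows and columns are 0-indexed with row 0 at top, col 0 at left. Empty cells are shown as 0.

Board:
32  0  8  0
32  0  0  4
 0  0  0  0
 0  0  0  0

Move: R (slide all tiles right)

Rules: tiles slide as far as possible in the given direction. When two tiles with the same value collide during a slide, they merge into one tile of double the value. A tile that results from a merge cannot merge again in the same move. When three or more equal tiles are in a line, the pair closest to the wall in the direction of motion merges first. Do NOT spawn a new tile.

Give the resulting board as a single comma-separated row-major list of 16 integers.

Slide right:
row 0: [32, 0, 8, 0] -> [0, 0, 32, 8]
row 1: [32, 0, 0, 4] -> [0, 0, 32, 4]
row 2: [0, 0, 0, 0] -> [0, 0, 0, 0]
row 3: [0, 0, 0, 0] -> [0, 0, 0, 0]

Answer: 0, 0, 32, 8, 0, 0, 32, 4, 0, 0, 0, 0, 0, 0, 0, 0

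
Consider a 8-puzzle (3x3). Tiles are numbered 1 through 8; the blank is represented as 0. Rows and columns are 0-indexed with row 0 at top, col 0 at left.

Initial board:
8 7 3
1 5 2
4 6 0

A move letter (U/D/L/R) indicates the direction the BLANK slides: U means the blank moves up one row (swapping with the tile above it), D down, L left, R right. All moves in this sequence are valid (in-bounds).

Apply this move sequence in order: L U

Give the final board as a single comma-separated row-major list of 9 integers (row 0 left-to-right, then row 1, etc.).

Answer: 8, 7, 3, 1, 0, 2, 4, 5, 6

Derivation:
After move 1 (L):
8 7 3
1 5 2
4 0 6

After move 2 (U):
8 7 3
1 0 2
4 5 6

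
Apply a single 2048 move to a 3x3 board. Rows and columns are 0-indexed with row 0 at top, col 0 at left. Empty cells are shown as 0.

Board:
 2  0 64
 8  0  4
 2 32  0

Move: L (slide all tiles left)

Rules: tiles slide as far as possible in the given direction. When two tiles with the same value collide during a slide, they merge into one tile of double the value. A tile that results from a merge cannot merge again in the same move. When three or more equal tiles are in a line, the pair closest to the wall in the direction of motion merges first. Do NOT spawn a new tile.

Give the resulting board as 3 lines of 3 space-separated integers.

Answer:  2 64  0
 8  4  0
 2 32  0

Derivation:
Slide left:
row 0: [2, 0, 64] -> [2, 64, 0]
row 1: [8, 0, 4] -> [8, 4, 0]
row 2: [2, 32, 0] -> [2, 32, 0]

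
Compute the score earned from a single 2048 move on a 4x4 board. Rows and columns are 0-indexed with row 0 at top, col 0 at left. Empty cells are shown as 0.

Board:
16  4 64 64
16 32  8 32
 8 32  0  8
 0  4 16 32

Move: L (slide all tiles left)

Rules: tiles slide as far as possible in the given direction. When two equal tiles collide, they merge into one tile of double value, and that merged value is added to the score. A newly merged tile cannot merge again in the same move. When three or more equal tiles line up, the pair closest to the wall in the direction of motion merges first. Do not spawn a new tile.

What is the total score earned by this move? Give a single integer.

Answer: 128

Derivation:
Slide left:
row 0: [16, 4, 64, 64] -> [16, 4, 128, 0]  score +128 (running 128)
row 1: [16, 32, 8, 32] -> [16, 32, 8, 32]  score +0 (running 128)
row 2: [8, 32, 0, 8] -> [8, 32, 8, 0]  score +0 (running 128)
row 3: [0, 4, 16, 32] -> [4, 16, 32, 0]  score +0 (running 128)
Board after move:
 16   4 128   0
 16  32   8  32
  8  32   8   0
  4  16  32   0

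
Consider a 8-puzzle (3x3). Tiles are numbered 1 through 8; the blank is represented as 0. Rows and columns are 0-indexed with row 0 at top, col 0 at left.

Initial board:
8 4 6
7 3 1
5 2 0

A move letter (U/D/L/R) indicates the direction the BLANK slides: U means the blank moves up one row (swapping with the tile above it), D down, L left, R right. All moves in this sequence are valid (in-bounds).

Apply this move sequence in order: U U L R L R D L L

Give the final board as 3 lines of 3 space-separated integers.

After move 1 (U):
8 4 6
7 3 0
5 2 1

After move 2 (U):
8 4 0
7 3 6
5 2 1

After move 3 (L):
8 0 4
7 3 6
5 2 1

After move 4 (R):
8 4 0
7 3 6
5 2 1

After move 5 (L):
8 0 4
7 3 6
5 2 1

After move 6 (R):
8 4 0
7 3 6
5 2 1

After move 7 (D):
8 4 6
7 3 0
5 2 1

After move 8 (L):
8 4 6
7 0 3
5 2 1

After move 9 (L):
8 4 6
0 7 3
5 2 1

Answer: 8 4 6
0 7 3
5 2 1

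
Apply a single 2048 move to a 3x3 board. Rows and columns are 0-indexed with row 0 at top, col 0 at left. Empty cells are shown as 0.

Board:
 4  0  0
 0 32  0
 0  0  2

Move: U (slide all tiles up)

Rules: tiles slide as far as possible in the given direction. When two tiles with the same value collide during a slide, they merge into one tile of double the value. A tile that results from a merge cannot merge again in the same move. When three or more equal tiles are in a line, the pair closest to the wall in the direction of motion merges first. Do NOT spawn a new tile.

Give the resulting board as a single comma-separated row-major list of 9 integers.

Slide up:
col 0: [4, 0, 0] -> [4, 0, 0]
col 1: [0, 32, 0] -> [32, 0, 0]
col 2: [0, 0, 2] -> [2, 0, 0]

Answer: 4, 32, 2, 0, 0, 0, 0, 0, 0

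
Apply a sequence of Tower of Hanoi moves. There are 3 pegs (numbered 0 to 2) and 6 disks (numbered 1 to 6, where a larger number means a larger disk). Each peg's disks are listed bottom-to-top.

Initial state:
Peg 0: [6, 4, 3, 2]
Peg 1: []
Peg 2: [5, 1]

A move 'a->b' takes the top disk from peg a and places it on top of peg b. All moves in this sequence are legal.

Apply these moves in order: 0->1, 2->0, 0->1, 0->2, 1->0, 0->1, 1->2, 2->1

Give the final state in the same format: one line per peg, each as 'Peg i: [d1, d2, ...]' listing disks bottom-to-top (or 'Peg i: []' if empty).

After move 1 (0->1):
Peg 0: [6, 4, 3]
Peg 1: [2]
Peg 2: [5, 1]

After move 2 (2->0):
Peg 0: [6, 4, 3, 1]
Peg 1: [2]
Peg 2: [5]

After move 3 (0->1):
Peg 0: [6, 4, 3]
Peg 1: [2, 1]
Peg 2: [5]

After move 4 (0->2):
Peg 0: [6, 4]
Peg 1: [2, 1]
Peg 2: [5, 3]

After move 5 (1->0):
Peg 0: [6, 4, 1]
Peg 1: [2]
Peg 2: [5, 3]

After move 6 (0->1):
Peg 0: [6, 4]
Peg 1: [2, 1]
Peg 2: [5, 3]

After move 7 (1->2):
Peg 0: [6, 4]
Peg 1: [2]
Peg 2: [5, 3, 1]

After move 8 (2->1):
Peg 0: [6, 4]
Peg 1: [2, 1]
Peg 2: [5, 3]

Answer: Peg 0: [6, 4]
Peg 1: [2, 1]
Peg 2: [5, 3]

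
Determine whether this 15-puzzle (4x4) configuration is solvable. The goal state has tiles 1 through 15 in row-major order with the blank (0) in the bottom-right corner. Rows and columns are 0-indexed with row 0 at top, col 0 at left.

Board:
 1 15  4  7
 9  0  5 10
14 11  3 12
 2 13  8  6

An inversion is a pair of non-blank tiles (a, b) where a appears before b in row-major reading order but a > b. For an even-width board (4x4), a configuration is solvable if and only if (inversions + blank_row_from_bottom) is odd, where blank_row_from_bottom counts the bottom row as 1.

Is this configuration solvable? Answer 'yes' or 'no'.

Answer: yes

Derivation:
Inversions: 48
Blank is in row 1 (0-indexed from top), which is row 3 counting from the bottom (bottom = 1).
48 + 3 = 51, which is odd, so the puzzle is solvable.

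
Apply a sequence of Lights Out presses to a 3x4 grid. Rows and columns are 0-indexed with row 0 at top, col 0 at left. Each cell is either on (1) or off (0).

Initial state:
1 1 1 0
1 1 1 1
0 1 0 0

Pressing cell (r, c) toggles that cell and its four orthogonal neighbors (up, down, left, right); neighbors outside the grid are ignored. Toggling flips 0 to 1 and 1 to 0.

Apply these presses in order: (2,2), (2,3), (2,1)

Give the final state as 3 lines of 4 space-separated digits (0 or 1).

Answer: 1 1 1 0
1 0 0 0
1 1 1 0

Derivation:
After press 1 at (2,2):
1 1 1 0
1 1 0 1
0 0 1 1

After press 2 at (2,3):
1 1 1 0
1 1 0 0
0 0 0 0

After press 3 at (2,1):
1 1 1 0
1 0 0 0
1 1 1 0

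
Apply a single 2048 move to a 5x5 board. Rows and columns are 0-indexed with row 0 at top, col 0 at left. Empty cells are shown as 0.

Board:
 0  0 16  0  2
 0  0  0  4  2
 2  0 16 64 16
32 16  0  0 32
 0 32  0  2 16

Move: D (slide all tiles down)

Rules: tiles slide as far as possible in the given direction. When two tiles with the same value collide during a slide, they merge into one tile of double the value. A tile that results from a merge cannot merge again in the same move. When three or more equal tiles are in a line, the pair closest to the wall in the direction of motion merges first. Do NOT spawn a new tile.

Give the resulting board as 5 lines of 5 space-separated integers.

Slide down:
col 0: [0, 0, 2, 32, 0] -> [0, 0, 0, 2, 32]
col 1: [0, 0, 0, 16, 32] -> [0, 0, 0, 16, 32]
col 2: [16, 0, 16, 0, 0] -> [0, 0, 0, 0, 32]
col 3: [0, 4, 64, 0, 2] -> [0, 0, 4, 64, 2]
col 4: [2, 2, 16, 32, 16] -> [0, 4, 16, 32, 16]

Answer:  0  0  0  0  0
 0  0  0  0  4
 0  0  0  4 16
 2 16  0 64 32
32 32 32  2 16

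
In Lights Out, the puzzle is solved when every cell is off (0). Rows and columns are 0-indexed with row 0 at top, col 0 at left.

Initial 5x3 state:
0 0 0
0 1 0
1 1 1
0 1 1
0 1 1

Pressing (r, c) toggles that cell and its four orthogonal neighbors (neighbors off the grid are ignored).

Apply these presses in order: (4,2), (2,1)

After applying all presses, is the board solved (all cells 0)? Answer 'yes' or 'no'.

Answer: yes

Derivation:
After press 1 at (4,2):
0 0 0
0 1 0
1 1 1
0 1 0
0 0 0

After press 2 at (2,1):
0 0 0
0 0 0
0 0 0
0 0 0
0 0 0

Lights still on: 0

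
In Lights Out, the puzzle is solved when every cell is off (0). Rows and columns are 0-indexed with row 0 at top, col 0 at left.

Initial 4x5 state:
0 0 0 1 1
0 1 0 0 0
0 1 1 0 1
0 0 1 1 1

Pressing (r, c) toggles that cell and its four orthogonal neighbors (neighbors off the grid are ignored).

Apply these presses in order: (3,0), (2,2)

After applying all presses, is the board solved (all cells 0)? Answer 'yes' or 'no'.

Answer: no

Derivation:
After press 1 at (3,0):
0 0 0 1 1
0 1 0 0 0
1 1 1 0 1
1 1 1 1 1

After press 2 at (2,2):
0 0 0 1 1
0 1 1 0 0
1 0 0 1 1
1 1 0 1 1

Lights still on: 11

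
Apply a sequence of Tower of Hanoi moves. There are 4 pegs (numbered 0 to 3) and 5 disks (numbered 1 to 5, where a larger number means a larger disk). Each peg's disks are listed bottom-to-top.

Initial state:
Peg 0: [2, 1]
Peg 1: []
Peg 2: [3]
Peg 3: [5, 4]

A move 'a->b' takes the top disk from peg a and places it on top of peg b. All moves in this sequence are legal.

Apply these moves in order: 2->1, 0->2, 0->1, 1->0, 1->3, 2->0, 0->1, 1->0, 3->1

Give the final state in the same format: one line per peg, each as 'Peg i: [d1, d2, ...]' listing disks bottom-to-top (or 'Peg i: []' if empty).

After move 1 (2->1):
Peg 0: [2, 1]
Peg 1: [3]
Peg 2: []
Peg 3: [5, 4]

After move 2 (0->2):
Peg 0: [2]
Peg 1: [3]
Peg 2: [1]
Peg 3: [5, 4]

After move 3 (0->1):
Peg 0: []
Peg 1: [3, 2]
Peg 2: [1]
Peg 3: [5, 4]

After move 4 (1->0):
Peg 0: [2]
Peg 1: [3]
Peg 2: [1]
Peg 3: [5, 4]

After move 5 (1->3):
Peg 0: [2]
Peg 1: []
Peg 2: [1]
Peg 3: [5, 4, 3]

After move 6 (2->0):
Peg 0: [2, 1]
Peg 1: []
Peg 2: []
Peg 3: [5, 4, 3]

After move 7 (0->1):
Peg 0: [2]
Peg 1: [1]
Peg 2: []
Peg 3: [5, 4, 3]

After move 8 (1->0):
Peg 0: [2, 1]
Peg 1: []
Peg 2: []
Peg 3: [5, 4, 3]

After move 9 (3->1):
Peg 0: [2, 1]
Peg 1: [3]
Peg 2: []
Peg 3: [5, 4]

Answer: Peg 0: [2, 1]
Peg 1: [3]
Peg 2: []
Peg 3: [5, 4]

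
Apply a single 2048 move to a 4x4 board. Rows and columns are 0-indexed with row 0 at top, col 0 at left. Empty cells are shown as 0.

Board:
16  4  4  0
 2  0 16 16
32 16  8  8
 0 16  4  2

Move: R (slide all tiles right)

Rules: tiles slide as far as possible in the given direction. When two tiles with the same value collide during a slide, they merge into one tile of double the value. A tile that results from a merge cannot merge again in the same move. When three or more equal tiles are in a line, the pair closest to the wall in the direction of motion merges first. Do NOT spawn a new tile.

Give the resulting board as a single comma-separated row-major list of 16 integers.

Slide right:
row 0: [16, 4, 4, 0] -> [0, 0, 16, 8]
row 1: [2, 0, 16, 16] -> [0, 0, 2, 32]
row 2: [32, 16, 8, 8] -> [0, 32, 16, 16]
row 3: [0, 16, 4, 2] -> [0, 16, 4, 2]

Answer: 0, 0, 16, 8, 0, 0, 2, 32, 0, 32, 16, 16, 0, 16, 4, 2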